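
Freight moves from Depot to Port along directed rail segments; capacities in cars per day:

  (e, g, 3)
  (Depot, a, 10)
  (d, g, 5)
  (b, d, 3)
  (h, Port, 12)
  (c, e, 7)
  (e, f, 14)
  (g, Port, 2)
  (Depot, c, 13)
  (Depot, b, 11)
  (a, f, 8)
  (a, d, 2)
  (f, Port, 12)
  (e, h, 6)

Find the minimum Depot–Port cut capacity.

17

Augment Depot→a→f→Port: bottleneck 8, flow now 8.
Augment Depot→a→d→g→Port: bottleneck 2, flow now 10.
Augment Depot→c→e→f→Port: bottleneck 4, flow now 14.
Augment Depot→c→e→h→Port: bottleneck 3, flow now 17.
No augmenting path remains; maximum flow = 17.
By max-flow min-cut, the minimum cut capacity equals the max flow.
In the residual graph, reachable from Depot: {Depot, a, b, c, d, g}.
Min-cut edges: a→f (8), c→e (7), g→Port (2); capacity 8 + 7 + 2 = 17.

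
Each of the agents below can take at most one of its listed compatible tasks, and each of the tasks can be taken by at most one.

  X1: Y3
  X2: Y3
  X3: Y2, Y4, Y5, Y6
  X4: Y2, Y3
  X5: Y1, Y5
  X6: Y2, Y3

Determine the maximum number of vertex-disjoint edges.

Unit-capacity flow: source→left, listed edges, right→sink; max matching = max flow.
Augmenting path X1→Y3 (+1); matched 1.
Augmenting path X3→Y2 (+1); matched 2.
Augmenting path X5→Y1 (+1); matched 3.
Augmenting path X4→Y2→X3→Y4 (+1); matched 4.
No augmenting path remains; maximum matching = 4.
König certificate: {X3, X5, Y2, Y3} is a vertex cover of size 4 (every listed pair touches it), so no matching can be larger.

4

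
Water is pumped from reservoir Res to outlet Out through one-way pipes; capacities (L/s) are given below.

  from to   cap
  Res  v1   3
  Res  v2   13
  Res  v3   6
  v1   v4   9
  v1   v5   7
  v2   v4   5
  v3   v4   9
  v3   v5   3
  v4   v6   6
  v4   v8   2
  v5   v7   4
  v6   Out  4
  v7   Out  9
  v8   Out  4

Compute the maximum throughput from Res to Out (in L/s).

Augment Res→v1→v4→v6→Out: bottleneck 3, flow now 3.
Augment Res→v2→v4→v6→Out: bottleneck 1, flow now 4.
Augment Res→v2→v4→v8→Out: bottleneck 2, flow now 6.
Augment Res→v3→v5→v7→Out: bottleneck 3, flow now 9.
Augment Res→v2→v4→v1→v5→v7→Out: bottleneck 1, flow now 10. (uses reverse residual edge)
No augmenting path remains; maximum flow = 10.
In the residual graph, reachable from Res: {Res, v1, v2, v3, v4, v5, v6}.
Min-cut edges: v4→v8 (2), v5→v7 (4), v6→Out (4); capacity 2 + 4 + 4 = 10.
This cut is saturated, so no flow can exceed 10.

10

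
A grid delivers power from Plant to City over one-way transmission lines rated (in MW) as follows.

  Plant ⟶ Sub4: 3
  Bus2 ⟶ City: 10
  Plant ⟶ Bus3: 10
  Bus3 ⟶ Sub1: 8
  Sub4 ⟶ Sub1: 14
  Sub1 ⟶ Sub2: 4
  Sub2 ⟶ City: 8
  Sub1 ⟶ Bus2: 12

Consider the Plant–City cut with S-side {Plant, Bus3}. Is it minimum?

Given cut capacity: 3 + 8 = 11.
Augment Plant→Bus3→Sub1→Bus2→City: bottleneck 8, flow now 8.
Augment Plant→Sub4→Sub1→Bus2→City: bottleneck 2, flow now 10.
Augment Plant→Sub4→Sub1→Sub2→City: bottleneck 1, flow now 11.
No augmenting path remains; maximum flow = 11.
Cut capacity 11 equals the max flow, so it is a minimum cut.

Yes — it is a minimum cut (capacity 11).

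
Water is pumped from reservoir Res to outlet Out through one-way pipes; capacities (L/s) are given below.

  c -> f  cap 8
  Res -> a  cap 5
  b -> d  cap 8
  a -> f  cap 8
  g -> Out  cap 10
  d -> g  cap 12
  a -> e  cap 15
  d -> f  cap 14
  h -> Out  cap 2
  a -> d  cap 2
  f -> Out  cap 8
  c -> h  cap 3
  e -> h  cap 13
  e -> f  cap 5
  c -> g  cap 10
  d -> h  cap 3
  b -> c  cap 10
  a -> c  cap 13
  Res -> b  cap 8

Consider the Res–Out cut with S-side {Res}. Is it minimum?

Given cut capacity: 5 + 8 = 13.
Augment Res→a→f→Out: bottleneck 5, flow now 5.
Augment Res→b→c→f→Out: bottleneck 3, flow now 8.
Augment Res→b→c→g→Out: bottleneck 5, flow now 13.
No augmenting path remains; maximum flow = 13.
Cut capacity 13 equals the max flow, so it is a minimum cut.

Yes — it is a minimum cut (capacity 13).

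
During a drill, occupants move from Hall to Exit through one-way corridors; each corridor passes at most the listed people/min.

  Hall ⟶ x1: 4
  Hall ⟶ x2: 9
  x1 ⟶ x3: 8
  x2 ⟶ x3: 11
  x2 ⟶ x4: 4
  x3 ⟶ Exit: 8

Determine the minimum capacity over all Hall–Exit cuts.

8

Augment Hall→x1→x3→Exit: bottleneck 4, flow now 4.
Augment Hall→x2→x3→Exit: bottleneck 4, flow now 8.
No augmenting path remains; maximum flow = 8.
By max-flow min-cut, the minimum cut capacity equals the max flow.
In the residual graph, reachable from Hall: {Hall, x1, x2, x3, x4}.
Min-cut edges: x3→Exit (8); capacity 8 = 8.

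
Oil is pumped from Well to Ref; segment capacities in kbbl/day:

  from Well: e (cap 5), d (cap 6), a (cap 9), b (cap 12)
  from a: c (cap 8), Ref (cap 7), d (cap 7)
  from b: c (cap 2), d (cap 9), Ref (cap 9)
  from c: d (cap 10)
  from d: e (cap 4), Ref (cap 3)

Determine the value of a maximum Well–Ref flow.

19

Augment Well→a→Ref: bottleneck 7, flow now 7.
Augment Well→b→Ref: bottleneck 9, flow now 16.
Augment Well→d→Ref: bottleneck 3, flow now 19.
No augmenting path remains; maximum flow = 19.
In the residual graph, reachable from Well: {Well, a, b, c, d, e}.
Min-cut edges: a→Ref (7), b→Ref (9), d→Ref (3); capacity 7 + 9 + 3 = 19.
This cut is saturated, so no flow can exceed 19.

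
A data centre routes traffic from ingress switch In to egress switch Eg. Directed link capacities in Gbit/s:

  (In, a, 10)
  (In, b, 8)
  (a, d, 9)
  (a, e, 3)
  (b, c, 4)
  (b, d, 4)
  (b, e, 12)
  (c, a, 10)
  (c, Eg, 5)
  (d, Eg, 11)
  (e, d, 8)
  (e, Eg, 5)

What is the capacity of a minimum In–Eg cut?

Augment In→a→d→Eg: bottleneck 9, flow now 9.
Augment In→a→e→Eg: bottleneck 1, flow now 10.
Augment In→b→c→Eg: bottleneck 4, flow now 14.
Augment In→b→d→Eg: bottleneck 2, flow now 16.
Augment In→b→e→Eg: bottleneck 2, flow now 18.
No augmenting path remains; maximum flow = 18.
By max-flow min-cut, the minimum cut capacity equals the max flow.
In the residual graph, reachable from In: {In}.
Min-cut edges: In→a (10), In→b (8); capacity 10 + 8 = 18.

18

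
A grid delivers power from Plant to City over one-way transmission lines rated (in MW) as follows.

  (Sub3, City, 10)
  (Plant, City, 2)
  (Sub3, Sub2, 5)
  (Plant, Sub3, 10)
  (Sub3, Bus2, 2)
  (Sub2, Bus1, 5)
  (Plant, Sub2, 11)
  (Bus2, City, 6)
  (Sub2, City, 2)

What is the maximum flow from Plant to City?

Augment Plant→City: bottleneck 2, flow now 2.
Augment Plant→Sub3→City: bottleneck 10, flow now 12.
Augment Plant→Sub2→City: bottleneck 2, flow now 14.
No augmenting path remains; maximum flow = 14.
In the residual graph, reachable from Plant: {Plant, Sub2, Bus1}.
Min-cut edges: Plant→Sub3 (10), Plant→City (2), Sub2→City (2); capacity 10 + 2 + 2 = 14.
This cut is saturated, so no flow can exceed 14.

14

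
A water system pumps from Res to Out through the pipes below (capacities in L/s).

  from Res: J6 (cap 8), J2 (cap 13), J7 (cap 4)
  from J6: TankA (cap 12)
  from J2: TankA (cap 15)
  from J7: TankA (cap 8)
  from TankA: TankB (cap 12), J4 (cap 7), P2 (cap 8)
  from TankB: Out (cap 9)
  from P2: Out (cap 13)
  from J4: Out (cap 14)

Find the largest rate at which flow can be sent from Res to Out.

24

Augment Res→J6→TankA→TankB→Out: bottleneck 8, flow now 8.
Augment Res→J2→TankA→TankB→Out: bottleneck 1, flow now 9.
Augment Res→J2→TankA→P2→Out: bottleneck 8, flow now 17.
Augment Res→J2→TankA→J4→Out: bottleneck 4, flow now 21.
Augment Res→J7→TankA→J4→Out: bottleneck 3, flow now 24.
No augmenting path remains; maximum flow = 24.
In the residual graph, reachable from Res: {Res, J6, J2, J7, TankA, TankB}.
Min-cut edges: TankA→P2 (8), TankA→J4 (7), TankB→Out (9); capacity 8 + 7 + 9 = 24.
This cut is saturated, so no flow can exceed 24.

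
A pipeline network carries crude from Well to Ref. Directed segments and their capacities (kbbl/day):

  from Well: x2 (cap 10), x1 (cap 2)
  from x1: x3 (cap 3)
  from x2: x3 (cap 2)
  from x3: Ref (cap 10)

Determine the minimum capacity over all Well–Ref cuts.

4

Augment Well→x1→x3→Ref: bottleneck 2, flow now 2.
Augment Well→x2→x3→Ref: bottleneck 2, flow now 4.
No augmenting path remains; maximum flow = 4.
By max-flow min-cut, the minimum cut capacity equals the max flow.
In the residual graph, reachable from Well: {Well, x2}.
Min-cut edges: Well→x1 (2), x2→x3 (2); capacity 2 + 2 = 4.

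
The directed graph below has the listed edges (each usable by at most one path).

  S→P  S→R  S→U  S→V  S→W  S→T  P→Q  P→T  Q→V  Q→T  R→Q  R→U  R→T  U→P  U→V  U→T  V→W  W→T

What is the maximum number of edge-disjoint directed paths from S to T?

5

Assign every edge capacity 1; by Menger, the answer equals the max flow.
Path S→T (+1); total 1.
Path S→P→T (+1); total 2.
Path S→R→T (+1); total 3.
Path S→U→T (+1); total 4.
Path S→W→T (+1); total 5.
No residual S→T path; max flow = 5.
Certifying cut of size 5: {S→P, S→R, S→T, S→U, W→T}.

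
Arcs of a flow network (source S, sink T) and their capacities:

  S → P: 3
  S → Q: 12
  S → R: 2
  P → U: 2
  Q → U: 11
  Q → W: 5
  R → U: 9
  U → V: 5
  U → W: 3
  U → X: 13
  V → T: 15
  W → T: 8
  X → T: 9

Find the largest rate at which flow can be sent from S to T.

16

Augment S→Q→W→T: bottleneck 5, flow now 5.
Augment S→P→U→V→T: bottleneck 2, flow now 7.
Augment S→Q→U→V→T: bottleneck 3, flow now 10.
Augment S→Q→U→W→T: bottleneck 3, flow now 13.
Augment S→Q→U→X→T: bottleneck 1, flow now 14.
Augment S→R→U→X→T: bottleneck 2, flow now 16.
No augmenting path remains; maximum flow = 16.
In the residual graph, reachable from S: {S, P}.
Min-cut edges: S→Q (12), S→R (2), P→U (2); capacity 12 + 2 + 2 = 16.
This cut is saturated, so no flow can exceed 16.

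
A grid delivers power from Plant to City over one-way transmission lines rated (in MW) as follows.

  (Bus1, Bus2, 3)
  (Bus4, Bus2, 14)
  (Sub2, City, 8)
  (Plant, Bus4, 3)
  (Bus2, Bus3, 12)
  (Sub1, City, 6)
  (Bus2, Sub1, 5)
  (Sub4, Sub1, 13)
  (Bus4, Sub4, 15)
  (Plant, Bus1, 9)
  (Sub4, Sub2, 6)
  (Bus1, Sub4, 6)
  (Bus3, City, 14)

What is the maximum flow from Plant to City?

Augment Plant→Bus4→Sub4→Sub2→City: bottleneck 3, flow now 3.
Augment Plant→Bus1→Sub4→Sub2→City: bottleneck 3, flow now 6.
Augment Plant→Bus1→Sub4→Sub1→City: bottleneck 3, flow now 9.
Augment Plant→Bus1→Bus2→Bus3→City: bottleneck 3, flow now 12.
No augmenting path remains; maximum flow = 12.
In the residual graph, reachable from Plant: {Plant}.
Min-cut edges: Plant→Bus4 (3), Plant→Bus1 (9); capacity 3 + 9 = 12.
This cut is saturated, so no flow can exceed 12.

12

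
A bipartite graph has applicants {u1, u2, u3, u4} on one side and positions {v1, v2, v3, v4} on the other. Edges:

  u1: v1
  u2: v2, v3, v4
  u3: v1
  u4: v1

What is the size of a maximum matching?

Unit-capacity flow: source→left, listed edges, right→sink; max matching = max flow.
Augmenting path u1→v1 (+1); matched 1.
Augmenting path u2→v2 (+1); matched 2.
No augmenting path remains; maximum matching = 2.
König certificate: {u2, v1} is a vertex cover of size 2 (every listed pair touches it), so no matching can be larger.

2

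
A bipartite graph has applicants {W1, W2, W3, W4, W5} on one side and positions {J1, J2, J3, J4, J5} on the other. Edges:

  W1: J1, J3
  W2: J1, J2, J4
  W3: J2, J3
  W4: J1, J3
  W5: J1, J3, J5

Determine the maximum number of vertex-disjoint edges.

Unit-capacity flow: source→left, listed edges, right→sink; max matching = max flow.
Augmenting path W1→J1 (+1); matched 1.
Augmenting path W2→J2 (+1); matched 2.
Augmenting path W3→J3 (+1); matched 3.
Augmenting path W5→J5 (+1); matched 4.
Augmenting path W4→J3→W3→J2→W2→J4 (+1); matched 5.
No augmenting path remains; maximum matching = 5.
König certificate: {W1, W2, W3, W4, W5} is a vertex cover of size 5 (every listed pair touches it), so no matching can be larger.

5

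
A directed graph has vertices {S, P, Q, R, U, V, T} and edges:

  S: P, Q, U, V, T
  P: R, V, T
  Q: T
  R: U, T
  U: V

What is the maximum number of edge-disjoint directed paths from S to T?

Assign every edge capacity 1; by Menger, the answer equals the max flow.
Path S→T (+1); total 1.
Path S→P→T (+1); total 2.
Path S→Q→T (+1); total 3.
No residual S→T path; max flow = 3.
Certifying cut of size 3: {S→P, S→Q, S→T}.

3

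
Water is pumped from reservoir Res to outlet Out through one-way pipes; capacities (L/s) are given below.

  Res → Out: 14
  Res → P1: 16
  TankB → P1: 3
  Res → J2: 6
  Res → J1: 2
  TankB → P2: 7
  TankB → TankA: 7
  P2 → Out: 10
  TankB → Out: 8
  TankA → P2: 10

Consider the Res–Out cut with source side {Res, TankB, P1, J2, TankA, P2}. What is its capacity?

Edges leaving {Res, TankB, P1, J2, TankA, P2}: Res→J1 (2), Res→Out (14), TankB→Out (8), P2→Out (10).
Cut capacity = 2 + 14 + 8 + 10 = 34.

34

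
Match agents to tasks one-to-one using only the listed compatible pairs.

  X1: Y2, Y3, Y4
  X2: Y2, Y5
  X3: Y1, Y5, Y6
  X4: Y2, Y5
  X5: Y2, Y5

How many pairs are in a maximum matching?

Unit-capacity flow: source→left, listed edges, right→sink; max matching = max flow.
Augmenting path X1→Y2 (+1); matched 1.
Augmenting path X2→Y5 (+1); matched 2.
Augmenting path X3→Y1 (+1); matched 3.
Augmenting path X4→Y2→X1→Y3 (+1); matched 4.
No augmenting path remains; maximum matching = 4.
König certificate: {X1, X3, Y2, Y5} is a vertex cover of size 4 (every listed pair touches it), so no matching can be larger.

4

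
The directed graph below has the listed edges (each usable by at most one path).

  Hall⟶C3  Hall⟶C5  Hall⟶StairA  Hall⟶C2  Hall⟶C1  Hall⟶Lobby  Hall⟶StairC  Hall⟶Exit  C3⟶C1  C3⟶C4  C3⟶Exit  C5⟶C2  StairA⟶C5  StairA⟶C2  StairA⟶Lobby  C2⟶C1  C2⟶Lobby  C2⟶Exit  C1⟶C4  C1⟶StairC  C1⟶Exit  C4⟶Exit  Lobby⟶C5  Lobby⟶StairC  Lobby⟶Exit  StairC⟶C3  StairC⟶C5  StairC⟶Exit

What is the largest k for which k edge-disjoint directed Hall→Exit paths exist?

7

Assign every edge capacity 1; by Menger, the answer equals the max flow.
Path Hall→Exit (+1); total 1.
Path Hall→C3→Exit (+1); total 2.
Path Hall→C2→Exit (+1); total 3.
Path Hall→C1→Exit (+1); total 4.
Path Hall→Lobby→Exit (+1); total 5.
Path Hall→StairC→Exit (+1); total 6.
Path Hall→C5→C2→C1→C4→Exit (+1); total 7.
No residual Hall→Exit path; max flow = 7.
Certifying cut of size 7: {C1→Exit, C2→Exit, C3→Exit, C4→Exit, Hall→Exit, Lobby→Exit, StairC→Exit}.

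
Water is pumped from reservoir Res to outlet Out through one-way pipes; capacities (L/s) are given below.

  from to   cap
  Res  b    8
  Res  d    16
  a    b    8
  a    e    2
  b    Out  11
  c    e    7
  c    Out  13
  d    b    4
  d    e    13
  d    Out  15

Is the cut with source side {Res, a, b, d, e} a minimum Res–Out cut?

Given cut capacity: 11 + 15 = 26.
Augment Res→b→Out: bottleneck 8, flow now 8.
Augment Res→d→Out: bottleneck 15, flow now 23.
Augment Res→d→b→Out: bottleneck 1, flow now 24.
No augmenting path remains; maximum flow = 24.
In the residual graph, reachable from Res: {Res}.
Min-cut edges: Res→b (8), Res→d (16); capacity 8 + 16 = 24.
Cut capacity 26 exceeds the max flow 24, so it is not minimum.

No — its capacity is 26, but the minimum cut has capacity 24.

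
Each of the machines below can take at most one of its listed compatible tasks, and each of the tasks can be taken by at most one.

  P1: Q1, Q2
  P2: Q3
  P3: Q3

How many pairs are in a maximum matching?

2

Unit-capacity flow: source→left, listed edges, right→sink; max matching = max flow.
Augmenting path P1→Q1 (+1); matched 1.
Augmenting path P2→Q3 (+1); matched 2.
No augmenting path remains; maximum matching = 2.
König certificate: {P1, Q3} is a vertex cover of size 2 (every listed pair touches it), so no matching can be larger.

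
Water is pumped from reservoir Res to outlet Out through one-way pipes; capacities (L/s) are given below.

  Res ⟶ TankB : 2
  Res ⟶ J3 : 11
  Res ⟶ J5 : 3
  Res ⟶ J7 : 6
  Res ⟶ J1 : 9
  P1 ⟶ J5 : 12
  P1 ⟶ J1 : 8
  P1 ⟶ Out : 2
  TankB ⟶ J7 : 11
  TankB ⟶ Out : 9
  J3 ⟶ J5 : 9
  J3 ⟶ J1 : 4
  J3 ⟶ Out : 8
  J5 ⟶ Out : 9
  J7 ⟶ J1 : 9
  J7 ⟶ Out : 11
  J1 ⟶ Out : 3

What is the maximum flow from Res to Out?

Augment Res→TankB→Out: bottleneck 2, flow now 2.
Augment Res→J3→Out: bottleneck 8, flow now 10.
Augment Res→J5→Out: bottleneck 3, flow now 13.
Augment Res→J7→Out: bottleneck 6, flow now 19.
Augment Res→J1→Out: bottleneck 3, flow now 22.
Augment Res→J3→J5→Out: bottleneck 3, flow now 25.
No augmenting path remains; maximum flow = 25.
In the residual graph, reachable from Res: {Res, J1}.
Min-cut edges: Res→TankB (2), Res→J3 (11), Res→J5 (3), Res→J7 (6), J1→Out (3); capacity 2 + 11 + 3 + 6 + 3 = 25.
This cut is saturated, so no flow can exceed 25.

25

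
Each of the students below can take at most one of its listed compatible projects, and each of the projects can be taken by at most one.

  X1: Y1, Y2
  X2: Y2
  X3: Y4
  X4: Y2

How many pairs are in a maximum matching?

3

Unit-capacity flow: source→left, listed edges, right→sink; max matching = max flow.
Augmenting path X1→Y1 (+1); matched 1.
Augmenting path X2→Y2 (+1); matched 2.
Augmenting path X3→Y4 (+1); matched 3.
No augmenting path remains; maximum matching = 3.
König certificate: {X1, X3, Y2} is a vertex cover of size 3 (every listed pair touches it), so no matching can be larger.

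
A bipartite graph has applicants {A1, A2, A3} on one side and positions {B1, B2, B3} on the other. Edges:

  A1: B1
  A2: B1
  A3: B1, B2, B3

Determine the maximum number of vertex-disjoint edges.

Unit-capacity flow: source→left, listed edges, right→sink; max matching = max flow.
Augmenting path A1→B1 (+1); matched 1.
Augmenting path A3→B2 (+1); matched 2.
No augmenting path remains; maximum matching = 2.
König certificate: {A3, B1} is a vertex cover of size 2 (every listed pair touches it), so no matching can be larger.

2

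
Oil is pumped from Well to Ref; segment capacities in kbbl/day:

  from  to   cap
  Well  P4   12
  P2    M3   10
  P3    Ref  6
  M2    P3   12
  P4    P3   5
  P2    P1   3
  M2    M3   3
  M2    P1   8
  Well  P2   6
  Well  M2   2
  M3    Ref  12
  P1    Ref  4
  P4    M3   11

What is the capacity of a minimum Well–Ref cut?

Augment Well→P2→M3→Ref: bottleneck 6, flow now 6.
Augment Well→M2→P3→Ref: bottleneck 2, flow now 8.
Augment Well→P4→P3→Ref: bottleneck 4, flow now 12.
Augment Well→P4→M3→Ref: bottleneck 6, flow now 18.
Augment Well→P4→P3→M2→P1→Ref: bottleneck 1, flow now 19. (uses reverse residual edge)
Augment Well→P4→M3→P2→P1→Ref: bottleneck 1, flow now 20. (uses reverse residual edge)
No augmenting path remains; maximum flow = 20.
By max-flow min-cut, the minimum cut capacity equals the max flow.
In the residual graph, reachable from Well: {Well}.
Min-cut edges: Well→P2 (6), Well→M2 (2), Well→P4 (12); capacity 6 + 2 + 12 = 20.

20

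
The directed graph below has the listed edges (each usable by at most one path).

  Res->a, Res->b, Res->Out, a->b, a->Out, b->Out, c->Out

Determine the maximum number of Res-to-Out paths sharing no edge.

Assign every edge capacity 1; by Menger, the answer equals the max flow.
Path Res→Out (+1); total 1.
Path Res→a→Out (+1); total 2.
Path Res→b→Out (+1); total 3.
No residual Res→Out path; max flow = 3.
Certifying cut of size 3: {Res→Out, Res→a, Res→b}.

3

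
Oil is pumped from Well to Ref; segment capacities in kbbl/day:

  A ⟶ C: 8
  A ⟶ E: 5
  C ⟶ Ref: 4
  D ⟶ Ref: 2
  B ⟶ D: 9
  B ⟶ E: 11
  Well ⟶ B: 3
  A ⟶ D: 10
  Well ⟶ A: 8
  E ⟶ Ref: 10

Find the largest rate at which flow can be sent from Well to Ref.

Augment Well→A→C→Ref: bottleneck 4, flow now 4.
Augment Well→A→D→Ref: bottleneck 2, flow now 6.
Augment Well→A→E→Ref: bottleneck 2, flow now 8.
Augment Well→B→E→Ref: bottleneck 3, flow now 11.
No augmenting path remains; maximum flow = 11.
In the residual graph, reachable from Well: {Well}.
Min-cut edges: Well→A (8), Well→B (3); capacity 8 + 3 = 11.
This cut is saturated, so no flow can exceed 11.

11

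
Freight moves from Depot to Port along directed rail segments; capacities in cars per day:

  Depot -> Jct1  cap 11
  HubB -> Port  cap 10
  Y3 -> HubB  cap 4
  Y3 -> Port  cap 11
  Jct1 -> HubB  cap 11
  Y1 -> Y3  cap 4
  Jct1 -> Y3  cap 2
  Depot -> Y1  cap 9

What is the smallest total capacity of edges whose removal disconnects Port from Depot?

Augment Depot→Y1→Y3→Port: bottleneck 4, flow now 4.
Augment Depot→Jct1→Y3→Port: bottleneck 2, flow now 6.
Augment Depot→Jct1→HubB→Port: bottleneck 9, flow now 15.
No augmenting path remains; maximum flow = 15.
By max-flow min-cut, the minimum cut capacity equals the max flow.
In the residual graph, reachable from Depot: {Depot, Y1}.
Min-cut edges: Depot→Jct1 (11), Y1→Y3 (4); capacity 11 + 4 = 15.

15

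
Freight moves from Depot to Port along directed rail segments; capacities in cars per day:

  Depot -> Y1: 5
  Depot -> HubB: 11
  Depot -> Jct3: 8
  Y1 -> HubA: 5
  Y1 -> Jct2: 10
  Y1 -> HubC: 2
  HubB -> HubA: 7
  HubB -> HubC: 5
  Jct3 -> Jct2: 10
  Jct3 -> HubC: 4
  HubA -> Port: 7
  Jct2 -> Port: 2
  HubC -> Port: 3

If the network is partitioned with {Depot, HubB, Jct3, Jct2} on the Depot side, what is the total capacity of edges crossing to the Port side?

Edges leaving {Depot, HubB, Jct3, Jct2}: Depot→Y1 (5), HubB→HubA (7), HubB→HubC (5), Jct3→HubC (4), Jct2→Port (2).
Cut capacity = 5 + 7 + 5 + 4 + 2 = 23.

23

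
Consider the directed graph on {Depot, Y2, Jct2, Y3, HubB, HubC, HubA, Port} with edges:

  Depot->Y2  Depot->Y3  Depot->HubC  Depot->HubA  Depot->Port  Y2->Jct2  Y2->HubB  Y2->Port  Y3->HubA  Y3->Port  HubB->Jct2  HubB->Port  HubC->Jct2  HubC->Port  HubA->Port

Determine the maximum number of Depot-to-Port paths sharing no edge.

5

Assign every edge capacity 1; by Menger, the answer equals the max flow.
Path Depot→Port (+1); total 1.
Path Depot→Y2→Port (+1); total 2.
Path Depot→Y3→Port (+1); total 3.
Path Depot→HubC→Port (+1); total 4.
Path Depot→HubA→Port (+1); total 5.
No residual Depot→Port path; max flow = 5.
Certifying cut of size 5: {Depot→HubA, Depot→HubC, Depot→Port, Depot→Y2, Depot→Y3}.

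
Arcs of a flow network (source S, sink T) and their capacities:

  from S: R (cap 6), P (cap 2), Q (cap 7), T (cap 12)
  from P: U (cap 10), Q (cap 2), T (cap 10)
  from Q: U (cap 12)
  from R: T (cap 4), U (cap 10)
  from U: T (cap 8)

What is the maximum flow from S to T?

Augment S→T: bottleneck 12, flow now 12.
Augment S→P→T: bottleneck 2, flow now 14.
Augment S→R→T: bottleneck 4, flow now 18.
Augment S→Q→U→T: bottleneck 7, flow now 25.
Augment S→R→U→T: bottleneck 1, flow now 26.
No augmenting path remains; maximum flow = 26.
In the residual graph, reachable from S: {S, Q, R, U}.
Min-cut edges: S→P (2), S→T (12), R→T (4), U→T (8); capacity 2 + 12 + 4 + 8 = 26.
This cut is saturated, so no flow can exceed 26.

26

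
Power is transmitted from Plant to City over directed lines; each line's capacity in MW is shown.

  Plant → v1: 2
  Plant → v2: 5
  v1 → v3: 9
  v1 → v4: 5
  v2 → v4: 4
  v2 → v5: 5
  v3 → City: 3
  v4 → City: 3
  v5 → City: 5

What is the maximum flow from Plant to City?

7

Augment Plant→v1→v3→City: bottleneck 2, flow now 2.
Augment Plant→v2→v4→City: bottleneck 3, flow now 5.
Augment Plant→v2→v5→City: bottleneck 2, flow now 7.
No augmenting path remains; maximum flow = 7.
In the residual graph, reachable from Plant: {Plant}.
Min-cut edges: Plant→v1 (2), Plant→v2 (5); capacity 2 + 5 = 7.
This cut is saturated, so no flow can exceed 7.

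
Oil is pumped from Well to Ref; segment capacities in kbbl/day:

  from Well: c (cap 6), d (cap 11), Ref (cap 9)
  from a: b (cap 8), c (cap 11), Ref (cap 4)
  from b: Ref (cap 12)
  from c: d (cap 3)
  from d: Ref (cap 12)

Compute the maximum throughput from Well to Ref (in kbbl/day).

21

Augment Well→Ref: bottleneck 9, flow now 9.
Augment Well→d→Ref: bottleneck 11, flow now 20.
Augment Well→c→d→Ref: bottleneck 1, flow now 21.
No augmenting path remains; maximum flow = 21.
In the residual graph, reachable from Well: {Well, c, d}.
Min-cut edges: Well→Ref (9), d→Ref (12); capacity 9 + 12 = 21.
This cut is saturated, so no flow can exceed 21.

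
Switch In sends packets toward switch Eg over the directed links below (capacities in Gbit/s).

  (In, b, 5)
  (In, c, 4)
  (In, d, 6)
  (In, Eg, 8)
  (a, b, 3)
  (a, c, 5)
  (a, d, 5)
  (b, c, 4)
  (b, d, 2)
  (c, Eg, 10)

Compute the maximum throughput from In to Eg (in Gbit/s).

16

Augment In→Eg: bottleneck 8, flow now 8.
Augment In→c→Eg: bottleneck 4, flow now 12.
Augment In→b→c→Eg: bottleneck 4, flow now 16.
No augmenting path remains; maximum flow = 16.
In the residual graph, reachable from In: {In, b, d}.
Min-cut edges: In→c (4), In→Eg (8), b→c (4); capacity 4 + 8 + 4 = 16.
This cut is saturated, so no flow can exceed 16.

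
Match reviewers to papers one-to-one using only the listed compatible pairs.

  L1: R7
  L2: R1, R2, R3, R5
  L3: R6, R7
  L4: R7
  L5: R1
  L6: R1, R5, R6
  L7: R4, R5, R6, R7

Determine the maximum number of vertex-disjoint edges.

6

Unit-capacity flow: source→left, listed edges, right→sink; max matching = max flow.
Augmenting path L1→R7 (+1); matched 1.
Augmenting path L2→R1 (+1); matched 2.
Augmenting path L3→R6 (+1); matched 3.
Augmenting path L6→R5 (+1); matched 4.
Augmenting path L7→R4 (+1); matched 5.
Augmenting path L5→R1→L2→R2 (+1); matched 6.
No augmenting path remains; maximum matching = 6.
König certificate: {L2, L3, L5, L6, L7, R7} is a vertex cover of size 6 (every listed pair touches it), so no matching can be larger.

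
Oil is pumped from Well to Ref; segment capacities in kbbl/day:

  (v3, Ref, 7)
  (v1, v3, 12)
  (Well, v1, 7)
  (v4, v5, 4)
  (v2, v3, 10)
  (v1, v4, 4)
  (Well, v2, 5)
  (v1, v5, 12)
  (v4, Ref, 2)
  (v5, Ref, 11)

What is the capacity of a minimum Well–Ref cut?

12

Augment Well→v1→v3→Ref: bottleneck 7, flow now 7.
Augment Well→v2→v3→v1→v4→Ref: bottleneck 2, flow now 9. (uses reverse residual edge)
Augment Well→v2→v3→v1→v5→Ref: bottleneck 3, flow now 12. (uses reverse residual edge)
No augmenting path remains; maximum flow = 12.
By max-flow min-cut, the minimum cut capacity equals the max flow.
In the residual graph, reachable from Well: {Well}.
Min-cut edges: Well→v1 (7), Well→v2 (5); capacity 7 + 5 = 12.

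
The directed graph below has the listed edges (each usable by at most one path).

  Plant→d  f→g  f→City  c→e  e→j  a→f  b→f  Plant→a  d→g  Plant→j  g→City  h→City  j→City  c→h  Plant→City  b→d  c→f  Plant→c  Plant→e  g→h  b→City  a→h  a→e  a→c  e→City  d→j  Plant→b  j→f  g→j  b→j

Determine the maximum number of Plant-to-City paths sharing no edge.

Assign every edge capacity 1; by Menger, the answer equals the max flow.
Path Plant→City (+1); total 1.
Path Plant→b→City (+1); total 2.
Path Plant→e→City (+1); total 3.
Path Plant→j→City (+1); total 4.
Path Plant→a→f→City (+1); total 5.
Path Plant→c→h→City (+1); total 6.
Path Plant→d→g→City (+1); total 7.
No residual Plant→City path; max flow = 7.
Certifying cut of size 7: {Plant→City, Plant→a, Plant→b, Plant→c, Plant→d, Plant→e, Plant→j}.

7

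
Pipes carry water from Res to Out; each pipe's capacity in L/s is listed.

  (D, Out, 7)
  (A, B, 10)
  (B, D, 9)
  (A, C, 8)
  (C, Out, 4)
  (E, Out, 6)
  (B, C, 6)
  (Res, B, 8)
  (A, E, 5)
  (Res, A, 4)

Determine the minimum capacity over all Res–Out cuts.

Augment Res→A→C→Out: bottleneck 4, flow now 4.
Augment Res→B→D→Out: bottleneck 7, flow now 11.
Augment Res→B→C→A→E→Out: bottleneck 1, flow now 12. (uses reverse residual edge)
No augmenting path remains; maximum flow = 12.
By max-flow min-cut, the minimum cut capacity equals the max flow.
In the residual graph, reachable from Res: {Res}.
Min-cut edges: Res→A (4), Res→B (8); capacity 4 + 8 = 12.

12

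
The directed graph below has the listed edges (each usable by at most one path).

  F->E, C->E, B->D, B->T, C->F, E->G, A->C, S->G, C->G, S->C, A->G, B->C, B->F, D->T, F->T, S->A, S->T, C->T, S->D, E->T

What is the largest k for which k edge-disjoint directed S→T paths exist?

Assign every edge capacity 1; by Menger, the answer equals the max flow.
Path S→T (+1); total 1.
Path S→C→T (+1); total 2.
Path S→D→T (+1); total 3.
Path S→A→C→E→T (+1); total 4.
No residual S→T path; max flow = 4.
Certifying cut of size 4: {S→A, S→C, S→D, S→T}.

4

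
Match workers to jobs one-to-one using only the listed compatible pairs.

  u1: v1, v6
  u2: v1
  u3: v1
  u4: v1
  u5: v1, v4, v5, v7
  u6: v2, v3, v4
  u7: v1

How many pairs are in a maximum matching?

Unit-capacity flow: source→left, listed edges, right→sink; max matching = max flow.
Augmenting path u1→v1 (+1); matched 1.
Augmenting path u5→v4 (+1); matched 2.
Augmenting path u6→v2 (+1); matched 3.
Augmenting path u2→v1→u1→v6 (+1); matched 4.
No augmenting path remains; maximum matching = 4.
König certificate: {u1, u5, u6, v1} is a vertex cover of size 4 (every listed pair touches it), so no matching can be larger.

4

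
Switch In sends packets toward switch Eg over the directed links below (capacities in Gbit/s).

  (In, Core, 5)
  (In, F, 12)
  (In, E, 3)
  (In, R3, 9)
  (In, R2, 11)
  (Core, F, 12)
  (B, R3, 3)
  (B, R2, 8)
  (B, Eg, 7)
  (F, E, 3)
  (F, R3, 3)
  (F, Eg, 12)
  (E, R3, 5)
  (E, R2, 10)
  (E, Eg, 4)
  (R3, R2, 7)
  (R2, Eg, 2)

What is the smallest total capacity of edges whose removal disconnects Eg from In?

18

Augment In→F→Eg: bottleneck 12, flow now 12.
Augment In→E→Eg: bottleneck 3, flow now 15.
Augment In→R2→Eg: bottleneck 2, flow now 17.
Augment In→Core→F→E→Eg: bottleneck 1, flow now 18.
No augmenting path remains; maximum flow = 18.
By max-flow min-cut, the minimum cut capacity equals the max flow.
In the residual graph, reachable from In: {In, Core, F, E, R3, R2}.
Min-cut edges: F→Eg (12), E→Eg (4), R2→Eg (2); capacity 12 + 4 + 2 = 18.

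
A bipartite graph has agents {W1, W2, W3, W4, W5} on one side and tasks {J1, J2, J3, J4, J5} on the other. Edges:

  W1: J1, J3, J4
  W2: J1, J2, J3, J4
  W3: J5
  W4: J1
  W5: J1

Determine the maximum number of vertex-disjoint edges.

Unit-capacity flow: source→left, listed edges, right→sink; max matching = max flow.
Augmenting path W1→J1 (+1); matched 1.
Augmenting path W2→J2 (+1); matched 2.
Augmenting path W3→J5 (+1); matched 3.
Augmenting path W4→J1→W1→J3 (+1); matched 4.
No augmenting path remains; maximum matching = 4.
König certificate: {W1, W2, W3, J1} is a vertex cover of size 4 (every listed pair touches it), so no matching can be larger.

4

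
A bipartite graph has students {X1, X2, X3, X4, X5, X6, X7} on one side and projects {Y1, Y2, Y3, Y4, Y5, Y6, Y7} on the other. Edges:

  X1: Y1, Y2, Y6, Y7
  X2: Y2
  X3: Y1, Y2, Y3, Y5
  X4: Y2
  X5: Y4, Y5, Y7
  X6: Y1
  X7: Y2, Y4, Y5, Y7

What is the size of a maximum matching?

6

Unit-capacity flow: source→left, listed edges, right→sink; max matching = max flow.
Augmenting path X1→Y1 (+1); matched 1.
Augmenting path X2→Y2 (+1); matched 2.
Augmenting path X3→Y3 (+1); matched 3.
Augmenting path X5→Y4 (+1); matched 4.
Augmenting path X7→Y5 (+1); matched 5.
Augmenting path X6→Y1→X1→Y6 (+1); matched 6.
No augmenting path remains; maximum matching = 6.
König certificate: {X1, X3, X5, X6, X7, Y2} is a vertex cover of size 6 (every listed pair touches it), so no matching can be larger.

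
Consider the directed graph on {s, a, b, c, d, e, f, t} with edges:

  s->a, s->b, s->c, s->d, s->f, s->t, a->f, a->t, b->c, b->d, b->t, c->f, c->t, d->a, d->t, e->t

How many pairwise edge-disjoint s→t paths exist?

5

Assign every edge capacity 1; by Menger, the answer equals the max flow.
Path s→t (+1); total 1.
Path s→a→t (+1); total 2.
Path s→b→t (+1); total 3.
Path s→c→t (+1); total 4.
Path s→d→t (+1); total 5.
No residual s→t path; max flow = 5.
Certifying cut of size 5: {s→a, s→b, s→c, s→d, s→t}.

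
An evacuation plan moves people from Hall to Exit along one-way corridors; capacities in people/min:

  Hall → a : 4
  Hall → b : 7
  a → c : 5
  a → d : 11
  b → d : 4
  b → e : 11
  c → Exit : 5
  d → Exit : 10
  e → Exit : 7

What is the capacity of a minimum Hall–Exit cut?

Augment Hall→a→c→Exit: bottleneck 4, flow now 4.
Augment Hall→b→d→Exit: bottleneck 4, flow now 8.
Augment Hall→b→e→Exit: bottleneck 3, flow now 11.
No augmenting path remains; maximum flow = 11.
By max-flow min-cut, the minimum cut capacity equals the max flow.
In the residual graph, reachable from Hall: {Hall}.
Min-cut edges: Hall→a (4), Hall→b (7); capacity 4 + 7 = 11.

11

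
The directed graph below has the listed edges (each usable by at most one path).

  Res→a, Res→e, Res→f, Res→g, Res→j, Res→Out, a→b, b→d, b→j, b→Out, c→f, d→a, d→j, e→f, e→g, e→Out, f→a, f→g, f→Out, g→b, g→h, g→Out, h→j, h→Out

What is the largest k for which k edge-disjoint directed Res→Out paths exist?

Assign every edge capacity 1; by Menger, the answer equals the max flow.
Path Res→Out (+1); total 1.
Path Res→e→Out (+1); total 2.
Path Res→f→Out (+1); total 3.
Path Res→g→Out (+1); total 4.
Path Res→a→b→Out (+1); total 5.
No residual Res→Out path; max flow = 5.
Certifying cut of size 5: {Res→Out, Res→a, Res→e, Res→f, Res→g}.

5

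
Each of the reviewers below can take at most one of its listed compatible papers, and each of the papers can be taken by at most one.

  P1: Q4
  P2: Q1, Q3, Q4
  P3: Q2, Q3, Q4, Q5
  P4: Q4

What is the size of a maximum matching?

Unit-capacity flow: source→left, listed edges, right→sink; max matching = max flow.
Augmenting path P1→Q4 (+1); matched 1.
Augmenting path P2→Q1 (+1); matched 2.
Augmenting path P3→Q2 (+1); matched 3.
No augmenting path remains; maximum matching = 3.
König certificate: {P2, P3, Q4} is a vertex cover of size 3 (every listed pair touches it), so no matching can be larger.

3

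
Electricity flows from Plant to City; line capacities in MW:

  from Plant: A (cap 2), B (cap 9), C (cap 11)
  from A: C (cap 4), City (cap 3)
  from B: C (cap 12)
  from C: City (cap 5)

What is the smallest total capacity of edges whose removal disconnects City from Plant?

7

Augment Plant→A→City: bottleneck 2, flow now 2.
Augment Plant→C→City: bottleneck 5, flow now 7.
No augmenting path remains; maximum flow = 7.
By max-flow min-cut, the minimum cut capacity equals the max flow.
In the residual graph, reachable from Plant: {Plant, B, C}.
Min-cut edges: Plant→A (2), C→City (5); capacity 2 + 5 = 7.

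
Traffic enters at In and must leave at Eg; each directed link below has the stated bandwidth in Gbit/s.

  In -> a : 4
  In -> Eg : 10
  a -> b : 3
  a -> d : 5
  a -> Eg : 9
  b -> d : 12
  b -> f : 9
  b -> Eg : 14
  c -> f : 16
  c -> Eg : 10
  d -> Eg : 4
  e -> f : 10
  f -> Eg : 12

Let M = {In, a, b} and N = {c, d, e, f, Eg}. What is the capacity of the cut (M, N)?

59

Edges leaving {In, a, b}: In→Eg (10), a→d (5), a→Eg (9), b→d (12), b→f (9), b→Eg (14).
Cut capacity = 10 + 5 + 9 + 12 + 9 + 14 = 59.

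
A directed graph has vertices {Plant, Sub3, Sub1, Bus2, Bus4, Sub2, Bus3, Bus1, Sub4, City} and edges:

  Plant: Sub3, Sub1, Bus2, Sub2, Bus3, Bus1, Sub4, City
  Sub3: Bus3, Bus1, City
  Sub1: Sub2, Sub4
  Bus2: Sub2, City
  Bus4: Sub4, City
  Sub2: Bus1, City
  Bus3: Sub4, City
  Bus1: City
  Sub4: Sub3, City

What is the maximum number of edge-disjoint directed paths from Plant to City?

7

Assign every edge capacity 1; by Menger, the answer equals the max flow.
Path Plant→City (+1); total 1.
Path Plant→Sub3→City (+1); total 2.
Path Plant→Bus2→City (+1); total 3.
Path Plant→Sub2→City (+1); total 4.
Path Plant→Bus3→City (+1); total 5.
Path Plant→Bus1→City (+1); total 6.
Path Plant→Sub4→City (+1); total 7.
No residual Plant→City path; max flow = 7.
Certifying cut of size 7: {Bus1→City, Bus3→City, Plant→Bus2, Plant→City, Sub2→City, Sub3→City, Sub4→City}.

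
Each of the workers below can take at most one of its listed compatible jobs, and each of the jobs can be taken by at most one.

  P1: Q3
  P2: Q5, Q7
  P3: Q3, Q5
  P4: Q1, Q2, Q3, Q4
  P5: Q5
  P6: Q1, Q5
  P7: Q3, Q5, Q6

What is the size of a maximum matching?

6

Unit-capacity flow: source→left, listed edges, right→sink; max matching = max flow.
Augmenting path P1→Q3 (+1); matched 1.
Augmenting path P2→Q5 (+1); matched 2.
Augmenting path P4→Q1 (+1); matched 3.
Augmenting path P7→Q6 (+1); matched 4.
Augmenting path P3→Q5→P2→Q7 (+1); matched 5.
Augmenting path P6→Q1→P4→Q2 (+1); matched 6.
No augmenting path remains; maximum matching = 6.
König certificate: {P2, P4, P6, P7, Q3, Q5} is a vertex cover of size 6 (every listed pair touches it), so no matching can be larger.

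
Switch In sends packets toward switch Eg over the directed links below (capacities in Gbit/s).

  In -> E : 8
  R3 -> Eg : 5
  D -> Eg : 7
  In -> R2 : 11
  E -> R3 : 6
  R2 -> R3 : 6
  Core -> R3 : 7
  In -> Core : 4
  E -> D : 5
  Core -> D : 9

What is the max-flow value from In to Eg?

12

Augment In→Core→D→Eg: bottleneck 4, flow now 4.
Augment In→R2→R3→Eg: bottleneck 5, flow now 9.
Augment In→E→D→Eg: bottleneck 3, flow now 12.
No augmenting path remains; maximum flow = 12.
In the residual graph, reachable from In: {In, Core, R2, E, D, R3}.
Min-cut edges: D→Eg (7), R3→Eg (5); capacity 7 + 5 = 12.
This cut is saturated, so no flow can exceed 12.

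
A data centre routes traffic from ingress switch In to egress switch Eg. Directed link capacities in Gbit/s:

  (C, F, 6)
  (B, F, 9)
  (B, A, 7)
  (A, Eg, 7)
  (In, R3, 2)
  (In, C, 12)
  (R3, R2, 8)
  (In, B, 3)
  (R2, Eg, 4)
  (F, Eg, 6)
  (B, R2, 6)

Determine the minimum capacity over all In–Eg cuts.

11

Augment In→R3→R2→Eg: bottleneck 2, flow now 2.
Augment In→C→F→Eg: bottleneck 6, flow now 8.
Augment In→B→A→Eg: bottleneck 3, flow now 11.
No augmenting path remains; maximum flow = 11.
By max-flow min-cut, the minimum cut capacity equals the max flow.
In the residual graph, reachable from In: {In, C}.
Min-cut edges: In→R3 (2), In→B (3), C→F (6); capacity 2 + 3 + 6 = 11.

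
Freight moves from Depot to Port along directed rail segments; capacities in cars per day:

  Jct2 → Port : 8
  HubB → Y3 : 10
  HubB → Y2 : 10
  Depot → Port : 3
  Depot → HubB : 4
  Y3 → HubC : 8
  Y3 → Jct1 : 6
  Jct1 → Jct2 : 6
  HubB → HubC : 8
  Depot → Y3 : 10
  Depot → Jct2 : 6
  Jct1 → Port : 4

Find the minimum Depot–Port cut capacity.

Augment Depot→Port: bottleneck 3, flow now 3.
Augment Depot→Jct2→Port: bottleneck 6, flow now 9.
Augment Depot→Y3→Jct1→Port: bottleneck 4, flow now 13.
Augment Depot→Y3→Jct1→Jct2→Port: bottleneck 2, flow now 15.
No augmenting path remains; maximum flow = 15.
By max-flow min-cut, the minimum cut capacity equals the max flow.
In the residual graph, reachable from Depot: {Depot, HubB, Y3, Y2, HubC}.
Min-cut edges: Depot→Jct2 (6), Depot→Port (3), Y3→Jct1 (6); capacity 6 + 3 + 6 = 15.

15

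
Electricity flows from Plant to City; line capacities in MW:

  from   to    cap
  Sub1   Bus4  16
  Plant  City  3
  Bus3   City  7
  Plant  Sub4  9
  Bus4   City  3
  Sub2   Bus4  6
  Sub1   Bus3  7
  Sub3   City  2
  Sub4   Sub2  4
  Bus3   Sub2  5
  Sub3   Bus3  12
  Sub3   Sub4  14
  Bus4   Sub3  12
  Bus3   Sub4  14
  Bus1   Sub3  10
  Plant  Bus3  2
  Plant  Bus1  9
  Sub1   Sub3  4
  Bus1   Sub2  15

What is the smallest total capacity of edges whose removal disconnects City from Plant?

Augment Plant→City: bottleneck 3, flow now 3.
Augment Plant→Bus3→City: bottleneck 2, flow now 5.
Augment Plant→Bus1→Sub3→City: bottleneck 2, flow now 7.
Augment Plant→Bus1→Sub3→Bus3→City: bottleneck 5, flow now 12.
Augment Plant→Bus1→Sub2→Bus4→City: bottleneck 2, flow now 14.
Augment Plant→Sub4→Sub2→Bus4→City: bottleneck 1, flow now 15.
No augmenting path remains; maximum flow = 15.
By max-flow min-cut, the minimum cut capacity equals the max flow.
In the residual graph, reachable from Plant: {Plant, Bus1, Bus4, Sub3, Bus3, Sub4, Sub2}.
Min-cut edges: Plant→City (3), Bus4→City (3), Sub3→City (2), Bus3→City (7); capacity 3 + 3 + 2 + 7 = 15.

15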